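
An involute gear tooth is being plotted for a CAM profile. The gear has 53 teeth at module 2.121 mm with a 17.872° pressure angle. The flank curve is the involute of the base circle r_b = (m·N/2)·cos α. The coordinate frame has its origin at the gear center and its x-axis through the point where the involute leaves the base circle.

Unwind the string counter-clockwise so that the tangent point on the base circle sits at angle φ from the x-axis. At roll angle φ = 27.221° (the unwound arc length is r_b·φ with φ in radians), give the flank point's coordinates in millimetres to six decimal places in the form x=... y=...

pitch radius r_p = m·N/2 = 2.121·53/2 = 56.206500
base radius r_b = r_p·cos α = 56.206500·cos 17.872° = 53.494227
roll angle φ = 27.221° = 0.47509608 rad
x = r_b·(cos φ + φ·sin φ) = 53.494227·(0.88924878 + 0.47509608·0.45742388) = 59.195057
y = r_b·(sin φ − φ·cos φ) = 53.494227·(0.45742388 − 0.47509608·0.88924878) = 1.869371

x=59.195057 y=1.869371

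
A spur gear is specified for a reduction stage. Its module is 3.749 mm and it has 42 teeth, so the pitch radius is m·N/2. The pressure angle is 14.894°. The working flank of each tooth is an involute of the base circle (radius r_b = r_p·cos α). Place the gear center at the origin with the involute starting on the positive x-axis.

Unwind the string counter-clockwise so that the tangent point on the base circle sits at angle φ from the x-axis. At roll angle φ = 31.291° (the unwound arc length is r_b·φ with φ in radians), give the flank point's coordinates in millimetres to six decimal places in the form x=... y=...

pitch radius r_p = m·N/2 = 3.749·42/2 = 78.729000
base radius r_b = r_p·cos α = 78.729000·cos 14.894° = 76.083942
roll angle φ = 31.291° = 0.54613098 rad
x = r_b·(cos φ + φ·sin φ) = 76.083942·(0.85454043 + 0.54613098·0.51938489) = 86.598180
y = r_b·(sin φ − φ·cos φ) = 76.083942·(0.51938489 − 0.54613098·0.85454043) = 4.009159

x=86.598180 y=4.009159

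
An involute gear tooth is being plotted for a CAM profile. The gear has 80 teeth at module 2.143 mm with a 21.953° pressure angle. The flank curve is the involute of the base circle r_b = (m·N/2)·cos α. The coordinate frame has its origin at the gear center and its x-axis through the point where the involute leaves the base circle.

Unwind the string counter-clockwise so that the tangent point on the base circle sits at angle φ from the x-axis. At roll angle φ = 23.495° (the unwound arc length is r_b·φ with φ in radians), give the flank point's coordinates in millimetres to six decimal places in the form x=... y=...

pitch radius r_p = m·N/2 = 2.143·80/2 = 85.720000
base radius r_b = r_p·cos α = 85.720000·cos 21.953° = 79.504514
roll angle φ = 23.495° = 0.41006511 rad
x = r_b·(cos φ + φ·sin φ) = 79.504514·(0.91709487 + 0.41006511·0.39866904) = 85.910601
y = r_b·(sin φ − φ·cos φ) = 79.504514·(0.39866904 − 0.41006511·0.91709487) = 1.796836

x=85.910601 y=1.796836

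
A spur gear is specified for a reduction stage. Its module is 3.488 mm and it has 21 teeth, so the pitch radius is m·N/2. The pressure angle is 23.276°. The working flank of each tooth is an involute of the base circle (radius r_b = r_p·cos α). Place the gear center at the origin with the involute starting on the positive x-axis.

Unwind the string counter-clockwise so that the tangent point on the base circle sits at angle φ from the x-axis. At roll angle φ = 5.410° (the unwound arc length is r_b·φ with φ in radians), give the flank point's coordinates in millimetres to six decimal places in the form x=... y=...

x=33.792886 y=0.009432

pitch radius r_p = m·N/2 = 3.488·21/2 = 36.624000
base radius r_b = r_p·cos α = 36.624000·cos 23.276° = 33.643245
roll angle φ = 5.410° = 0.09442231 rad
x = r_b·(cos φ + φ·sin φ) = 33.643245·(0.99554552 + 0.09442231·0.09428207) = 33.792886
y = r_b·(sin φ − φ·cos φ) = 33.643245·(0.09428207 − 0.09442231·0.99554552) = 0.009432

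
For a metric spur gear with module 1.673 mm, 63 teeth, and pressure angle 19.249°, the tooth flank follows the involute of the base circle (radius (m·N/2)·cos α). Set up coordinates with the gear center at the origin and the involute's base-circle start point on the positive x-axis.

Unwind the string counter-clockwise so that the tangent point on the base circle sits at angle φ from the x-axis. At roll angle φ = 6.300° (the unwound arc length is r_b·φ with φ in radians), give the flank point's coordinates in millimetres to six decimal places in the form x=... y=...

x=50.053180 y=0.022021

pitch radius r_p = m·N/2 = 1.673·63/2 = 52.699500
base radius r_b = r_p·cos α = 52.699500·cos 19.249° = 49.753323
roll angle φ = 6.300° = 0.10995574 rad
x = r_b·(cos φ + φ·sin φ) = 49.753323·(0.99396096 + 0.10995574·0.10973431) = 50.053180
y = r_b·(sin φ − φ·cos φ) = 49.753323·(0.10973431 − 0.10995574·0.99396096) = 0.022021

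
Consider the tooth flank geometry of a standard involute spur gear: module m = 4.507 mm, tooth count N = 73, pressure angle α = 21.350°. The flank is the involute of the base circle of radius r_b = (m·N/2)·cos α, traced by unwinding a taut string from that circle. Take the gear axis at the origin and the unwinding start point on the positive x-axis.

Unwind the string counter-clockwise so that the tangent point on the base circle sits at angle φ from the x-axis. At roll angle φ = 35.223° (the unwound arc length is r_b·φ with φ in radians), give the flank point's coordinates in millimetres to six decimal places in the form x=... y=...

x=179.489787 y=11.423300

pitch radius r_p = m·N/2 = 4.507·73/2 = 164.505500
base radius r_b = r_p·cos α = 164.505500·cos 21.350° = 153.216125
roll angle φ = 35.223° = 0.61475732 rad
x = r_b·(cos φ + φ·sin φ) = 153.216125·(0.81691344 + 0.61475732·0.57676029) = 179.489787
y = r_b·(sin φ − φ·cos φ) = 153.216125·(0.57676029 − 0.61475732·0.81691344) = 11.423300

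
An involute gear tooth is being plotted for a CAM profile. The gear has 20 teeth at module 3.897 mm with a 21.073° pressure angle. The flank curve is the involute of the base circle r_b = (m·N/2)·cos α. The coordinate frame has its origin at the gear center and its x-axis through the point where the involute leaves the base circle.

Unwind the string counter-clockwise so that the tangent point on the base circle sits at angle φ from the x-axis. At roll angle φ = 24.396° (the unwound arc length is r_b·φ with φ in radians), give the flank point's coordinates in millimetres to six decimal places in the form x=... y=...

pitch radius r_p = m·N/2 = 3.897·20/2 = 38.970000
base radius r_b = r_p·cos α = 38.970000·cos 21.073° = 36.363806
roll angle φ = 24.396° = 0.42579052 rad
x = r_b·(cos φ + φ·sin φ) = 36.363806·(0.91071250 + 0.42579052·0.41304085) = 39.512235
y = r_b·(sin φ − φ·cos φ) = 36.363806·(0.41304085 − 0.42579052·0.91071250) = 0.918844

x=39.512235 y=0.918844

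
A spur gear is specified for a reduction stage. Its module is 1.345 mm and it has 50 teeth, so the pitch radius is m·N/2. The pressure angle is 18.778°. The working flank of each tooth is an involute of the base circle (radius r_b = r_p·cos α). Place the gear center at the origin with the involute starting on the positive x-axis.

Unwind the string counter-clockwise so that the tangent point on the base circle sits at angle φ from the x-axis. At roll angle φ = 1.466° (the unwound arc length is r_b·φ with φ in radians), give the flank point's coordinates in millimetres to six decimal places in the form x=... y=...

pitch radius r_p = m·N/2 = 1.345·50/2 = 33.625000
base radius r_b = r_p·cos α = 33.625000·cos 18.778° = 31.835240
roll angle φ = 1.466° = 0.02558653 rad
x = r_b·(cos φ + φ·sin φ) = 31.835240·(0.99967268 + 0.02558653·0.02558374) = 31.845659
y = r_b·(sin φ − φ·cos φ) = 31.835240·(0.02558374 − 0.02558653·0.99967268) = 0.000178

x=31.845659 y=0.000178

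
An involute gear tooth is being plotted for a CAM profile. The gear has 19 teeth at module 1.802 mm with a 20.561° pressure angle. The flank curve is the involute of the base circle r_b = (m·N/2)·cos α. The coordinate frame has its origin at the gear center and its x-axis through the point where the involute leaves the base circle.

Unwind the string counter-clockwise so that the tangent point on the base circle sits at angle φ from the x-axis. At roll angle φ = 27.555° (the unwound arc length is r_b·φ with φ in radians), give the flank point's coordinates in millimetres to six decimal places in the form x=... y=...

pitch radius r_p = m·N/2 = 1.802·19/2 = 17.119000
base radius r_b = r_p·cos α = 17.119000·cos 20.561° = 16.028499
roll angle φ = 27.555° = 0.48092548 rad
x = r_b·(cos φ + φ·sin φ) = 16.028499·(0.88656718 + 0.48092548·0.46259987) = 17.776299
y = r_b·(sin φ − φ·cos φ) = 16.028499·(0.46259987 − 0.48092548·0.88656718) = 0.580667

x=17.776299 y=0.580667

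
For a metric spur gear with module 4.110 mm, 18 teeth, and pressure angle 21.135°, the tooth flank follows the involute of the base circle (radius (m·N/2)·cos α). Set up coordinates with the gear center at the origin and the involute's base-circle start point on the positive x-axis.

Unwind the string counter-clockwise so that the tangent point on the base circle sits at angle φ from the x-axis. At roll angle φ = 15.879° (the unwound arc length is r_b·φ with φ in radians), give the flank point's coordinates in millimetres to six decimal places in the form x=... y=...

pitch radius r_p = m·N/2 = 4.110·18/2 = 36.990000
base radius r_b = r_p·cos α = 36.990000·cos 21.135° = 34.501810
roll angle φ = 15.879° = 0.27714083 rad
x = r_b·(cos φ + φ·sin φ) = 34.501810·(0.96184166 + 0.27714083·0.27360670) = 35.801468
y = r_b·(sin φ − φ·cos φ) = 34.501810·(0.27360670 − 0.27714083·0.96184166) = 0.242931

x=35.801468 y=0.242931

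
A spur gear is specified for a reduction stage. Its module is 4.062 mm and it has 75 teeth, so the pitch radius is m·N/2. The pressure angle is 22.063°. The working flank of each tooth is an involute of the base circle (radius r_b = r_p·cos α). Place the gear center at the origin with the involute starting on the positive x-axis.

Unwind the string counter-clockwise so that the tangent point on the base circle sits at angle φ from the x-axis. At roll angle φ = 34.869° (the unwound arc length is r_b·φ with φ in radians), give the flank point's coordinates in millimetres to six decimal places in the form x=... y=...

x=164.941735 y=10.218854

pitch radius r_p = m·N/2 = 4.062·75/2 = 152.325000
base radius r_b = r_p·cos α = 152.325000·cos 22.063° = 141.170452
roll angle φ = 34.869° = 0.60857886 rad
x = r_b·(cos φ + φ·sin φ) = 141.170452·(0.82046132 + 0.60857886·0.57170204) = 164.941735
y = r_b·(sin φ − φ·cos φ) = 141.170452·(0.57170204 − 0.60857886·0.82046132) = 10.218854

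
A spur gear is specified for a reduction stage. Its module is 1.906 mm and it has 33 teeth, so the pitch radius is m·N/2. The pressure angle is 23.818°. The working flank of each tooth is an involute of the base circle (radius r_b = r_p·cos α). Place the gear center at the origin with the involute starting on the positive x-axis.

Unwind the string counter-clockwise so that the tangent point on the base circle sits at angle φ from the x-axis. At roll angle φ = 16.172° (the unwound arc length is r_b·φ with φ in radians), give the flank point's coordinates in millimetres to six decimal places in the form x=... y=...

x=29.893896 y=0.213937

pitch radius r_p = m·N/2 = 1.906·33/2 = 31.449000
base radius r_b = r_p·cos α = 31.449000·cos 23.818° = 28.770578
roll angle φ = 16.172° = 0.28225465 rad
x = r_b·(cos φ + φ·sin φ) = 28.770578·(0.96042991 + 0.28225465·0.27852178) = 29.893896
y = r_b·(sin φ − φ·cos φ) = 28.770578·(0.27852178 − 0.28225465·0.96042991) = 0.213937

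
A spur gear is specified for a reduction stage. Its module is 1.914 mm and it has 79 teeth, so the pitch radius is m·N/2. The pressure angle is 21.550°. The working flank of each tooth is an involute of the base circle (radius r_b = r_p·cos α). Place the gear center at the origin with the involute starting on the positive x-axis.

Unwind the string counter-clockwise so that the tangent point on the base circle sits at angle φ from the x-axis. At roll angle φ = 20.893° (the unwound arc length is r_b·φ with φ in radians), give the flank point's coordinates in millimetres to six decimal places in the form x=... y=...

pitch radius r_p = m·N/2 = 1.914·79/2 = 75.603000
base radius r_b = r_p·cos α = 75.603000·cos 21.550° = 70.318152
roll angle φ = 20.893° = 0.36465164 rad
x = r_b·(cos φ + φ·sin φ) = 70.318152·(0.93424805 + 0.36465164·0.35662386) = 74.839014
y = r_b·(sin φ − φ·cos φ) = 70.318152·(0.35662386 − 0.36465164·0.93424805) = 1.121489

x=74.839014 y=1.121489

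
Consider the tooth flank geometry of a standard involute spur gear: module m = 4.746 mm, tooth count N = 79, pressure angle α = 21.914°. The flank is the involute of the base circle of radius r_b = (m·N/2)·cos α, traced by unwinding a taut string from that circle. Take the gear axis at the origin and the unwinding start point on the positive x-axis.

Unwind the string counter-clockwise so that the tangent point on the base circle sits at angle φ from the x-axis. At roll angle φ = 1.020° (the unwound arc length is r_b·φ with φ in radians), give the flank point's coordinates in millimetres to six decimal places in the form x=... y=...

pitch radius r_p = m·N/2 = 4.746·79/2 = 187.467000
base radius r_b = r_p·cos α = 187.467000·cos 21.914° = 173.921588
roll angle φ = 1.020° = 0.01780236 rad
x = r_b·(cos φ + φ·sin φ) = 173.921588·(0.99984154 + 0.01780236·0.01780142) = 173.949146
y = r_b·(sin φ − φ·cos φ) = 173.921588·(0.01780142 − 0.01780236·0.99984154) = 0.000327

x=173.949146 y=0.000327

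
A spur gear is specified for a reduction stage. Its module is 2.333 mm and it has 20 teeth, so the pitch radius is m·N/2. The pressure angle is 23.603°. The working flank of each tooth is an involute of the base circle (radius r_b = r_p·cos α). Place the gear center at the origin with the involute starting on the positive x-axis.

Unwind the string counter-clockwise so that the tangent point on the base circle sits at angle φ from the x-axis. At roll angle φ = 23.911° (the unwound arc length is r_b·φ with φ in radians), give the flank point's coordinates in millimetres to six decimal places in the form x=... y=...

pitch radius r_p = m·N/2 = 2.333·20/2 = 23.330000
base radius r_b = r_p·cos α = 23.330000·cos 23.603° = 21.378253
roll angle φ = 23.911° = 0.41732568 rad
x = r_b·(cos φ + φ·sin φ) = 21.378253·(0.91417616 + 0.41732568·0.40531710) = 23.159605
y = r_b·(sin φ − φ·cos φ) = 21.378253·(0.40531710 − 0.41732568·0.91417616) = 0.508972

x=23.159605 y=0.508972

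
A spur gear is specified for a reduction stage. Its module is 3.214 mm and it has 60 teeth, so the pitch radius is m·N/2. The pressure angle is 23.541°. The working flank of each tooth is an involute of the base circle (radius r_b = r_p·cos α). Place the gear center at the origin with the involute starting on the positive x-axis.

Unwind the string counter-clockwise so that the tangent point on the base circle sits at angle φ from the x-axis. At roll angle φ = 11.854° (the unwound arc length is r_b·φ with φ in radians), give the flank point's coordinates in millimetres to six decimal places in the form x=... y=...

x=90.267040 y=0.259822

pitch radius r_p = m·N/2 = 3.214·60/2 = 96.420000
base radius r_b = r_p·cos α = 96.420000·cos 23.541° = 88.395397
roll angle φ = 11.854° = 0.20689133 rad
x = r_b·(cos φ + φ·sin φ) = 88.395397·(0.97867422 + 0.20689133·0.20541852) = 90.267040
y = r_b·(sin φ − φ·cos φ) = 88.395397·(0.20541852 − 0.20689133·0.97867422) = 0.259822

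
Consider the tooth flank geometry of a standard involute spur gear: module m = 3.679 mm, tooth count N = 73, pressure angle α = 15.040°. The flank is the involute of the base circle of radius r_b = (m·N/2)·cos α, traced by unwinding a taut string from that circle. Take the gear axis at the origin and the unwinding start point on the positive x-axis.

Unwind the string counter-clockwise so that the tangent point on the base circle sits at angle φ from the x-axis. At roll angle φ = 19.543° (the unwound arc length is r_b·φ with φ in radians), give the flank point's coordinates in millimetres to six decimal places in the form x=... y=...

x=137.009440 y=1.695542

pitch radius r_p = m·N/2 = 3.679·73/2 = 134.283500
base radius r_b = r_p·cos α = 134.283500·cos 15.040° = 129.683605
roll angle φ = 19.543° = 0.34108970 rad
x = r_b·(cos φ + φ·sin φ) = 129.683605·(0.94239071 + 0.34108970·0.33451421) = 137.009440
y = r_b·(sin φ − φ·cos φ) = 129.683605·(0.33451421 − 0.34108970·0.94239071) = 1.695542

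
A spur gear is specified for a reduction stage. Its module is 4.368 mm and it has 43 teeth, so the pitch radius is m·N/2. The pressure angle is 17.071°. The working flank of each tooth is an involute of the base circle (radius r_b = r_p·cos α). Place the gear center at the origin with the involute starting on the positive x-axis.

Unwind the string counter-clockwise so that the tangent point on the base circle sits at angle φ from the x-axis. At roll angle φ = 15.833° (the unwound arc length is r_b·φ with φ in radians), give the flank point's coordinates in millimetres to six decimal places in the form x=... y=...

pitch radius r_p = m·N/2 = 4.368·43/2 = 93.912000
base radius r_b = r_p·cos α = 93.912000·cos 17.071° = 89.774399
roll angle φ = 15.833° = 0.27633798 rad
x = r_b·(cos φ + φ·sin φ) = 89.774399·(0.96206101 + 0.27633798·0.27283440) = 93.136945
y = r_b·(sin φ − φ·cos φ) = 89.774399·(0.27283440 − 0.27633798·0.96206101) = 0.626661

x=93.136945 y=0.626661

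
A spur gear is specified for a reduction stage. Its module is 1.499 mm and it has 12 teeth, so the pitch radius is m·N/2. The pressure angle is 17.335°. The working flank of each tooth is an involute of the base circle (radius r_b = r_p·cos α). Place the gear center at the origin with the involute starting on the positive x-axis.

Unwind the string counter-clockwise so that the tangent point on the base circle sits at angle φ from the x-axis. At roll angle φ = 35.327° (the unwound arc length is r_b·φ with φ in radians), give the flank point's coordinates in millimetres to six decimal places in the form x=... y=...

pitch radius r_p = m·N/2 = 1.499·12/2 = 8.994000
base radius r_b = r_p·cos α = 8.994000·cos 17.335° = 8.585483
roll angle φ = 35.327° = 0.61657246 rad
x = r_b·(cos φ + φ·sin φ) = 8.585483·(0.81586519 + 0.61657246·0.57824216) = 10.065564
y = r_b·(sin φ − φ·cos φ) = 8.585483·(0.57824216 − 0.61657246·0.81586519) = 0.645647

x=10.065564 y=0.645647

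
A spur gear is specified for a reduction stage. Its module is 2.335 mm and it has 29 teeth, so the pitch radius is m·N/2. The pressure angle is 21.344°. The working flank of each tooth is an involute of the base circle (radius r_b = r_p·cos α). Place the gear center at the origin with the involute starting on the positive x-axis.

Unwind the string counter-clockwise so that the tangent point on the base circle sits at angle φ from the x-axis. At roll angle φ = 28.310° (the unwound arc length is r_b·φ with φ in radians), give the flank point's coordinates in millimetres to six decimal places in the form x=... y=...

x=35.152971 y=1.237335

pitch radius r_p = m·N/2 = 2.335·29/2 = 33.857500
base radius r_b = r_p·cos α = 33.857500·cos 21.344° = 31.535282
roll angle φ = 28.310° = 0.49410271 rad
x = r_b·(cos φ + φ·sin φ) = 31.535282·(0.88039460 + 0.49410271·0.47424187) = 35.152971
y = r_b·(sin φ − φ·cos φ) = 31.535282·(0.47424187 − 0.49410271·0.88039460) = 1.237335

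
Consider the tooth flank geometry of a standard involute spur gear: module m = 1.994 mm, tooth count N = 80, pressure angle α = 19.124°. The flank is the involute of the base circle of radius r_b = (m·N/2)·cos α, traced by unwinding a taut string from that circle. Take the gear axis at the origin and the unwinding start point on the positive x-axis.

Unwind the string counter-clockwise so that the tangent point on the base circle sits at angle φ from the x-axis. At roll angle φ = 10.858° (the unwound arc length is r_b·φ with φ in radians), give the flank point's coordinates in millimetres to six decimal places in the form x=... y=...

x=76.699239 y=0.170345

pitch radius r_p = m·N/2 = 1.994·80/2 = 79.760000
base radius r_b = r_p·cos α = 79.760000·cos 19.124° = 75.358186
roll angle φ = 10.858° = 0.18950785 rad
x = r_b·(cos φ + φ·sin φ) = 75.358186·(0.98209706 + 0.18950785·0.18837558) = 76.699239
y = r_b·(sin φ − φ·cos φ) = 75.358186·(0.18837558 − 0.18950785·0.98209706) = 0.170345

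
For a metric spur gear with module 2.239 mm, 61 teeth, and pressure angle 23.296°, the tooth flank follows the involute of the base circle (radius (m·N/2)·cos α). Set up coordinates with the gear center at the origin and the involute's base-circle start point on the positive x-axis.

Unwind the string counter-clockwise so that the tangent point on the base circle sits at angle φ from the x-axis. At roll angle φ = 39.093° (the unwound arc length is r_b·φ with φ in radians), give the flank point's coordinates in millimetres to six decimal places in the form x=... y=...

pitch radius r_p = m·N/2 = 2.239·61/2 = 68.289500
base radius r_b = r_p·cos α = 68.289500·cos 23.296° = 62.722130
roll angle φ = 39.093° = 0.68230156 rad
x = r_b·(cos φ + φ·sin φ) = 62.722130·(0.77612345 + 0.68230156·0.63058099) = 75.666086
y = r_b·(sin φ − φ·cos φ) = 62.722130·(0.63058099 − 0.68230156·0.77612345) = 6.336863

x=75.666086 y=6.336863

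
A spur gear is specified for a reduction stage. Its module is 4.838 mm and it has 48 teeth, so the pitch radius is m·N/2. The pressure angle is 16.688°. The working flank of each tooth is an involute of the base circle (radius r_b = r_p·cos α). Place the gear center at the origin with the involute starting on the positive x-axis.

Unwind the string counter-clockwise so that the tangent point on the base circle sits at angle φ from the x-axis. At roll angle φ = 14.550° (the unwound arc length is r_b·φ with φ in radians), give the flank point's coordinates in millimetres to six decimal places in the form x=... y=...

x=114.750307 y=0.603234

pitch radius r_p = m·N/2 = 4.838·48/2 = 116.112000
base radius r_b = r_p·cos α = 116.112000·cos 16.688° = 111.221671
roll angle φ = 14.550° = 0.25394541 rad
x = r_b·(cos φ + φ·sin φ) = 111.221671·(0.96792877 + 0.25394541·0.25122478) = 114.750307
y = r_b·(sin φ − φ·cos φ) = 111.221671·(0.25122478 − 0.25394541·0.96792877) = 0.603234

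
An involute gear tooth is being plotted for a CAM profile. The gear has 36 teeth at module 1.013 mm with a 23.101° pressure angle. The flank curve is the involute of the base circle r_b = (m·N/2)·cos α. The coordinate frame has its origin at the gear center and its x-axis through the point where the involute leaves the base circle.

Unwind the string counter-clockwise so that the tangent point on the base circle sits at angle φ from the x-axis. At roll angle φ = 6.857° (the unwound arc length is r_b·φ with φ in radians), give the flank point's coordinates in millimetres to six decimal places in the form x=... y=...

pitch radius r_p = m·N/2 = 1.013·36/2 = 18.234000
base radius r_b = r_p·cos α = 18.234000·cos 23.101° = 16.771900
roll angle φ = 6.857° = 0.11967723 rad
x = r_b·(cos φ + φ·sin φ) = 16.771900·(0.99284722 + 0.11967723·0.11939175) = 16.891580
y = r_b·(sin φ − φ·cos φ) = 16.771900·(0.11939175 − 0.11967723·0.99284722) = 0.009569

x=16.891580 y=0.009569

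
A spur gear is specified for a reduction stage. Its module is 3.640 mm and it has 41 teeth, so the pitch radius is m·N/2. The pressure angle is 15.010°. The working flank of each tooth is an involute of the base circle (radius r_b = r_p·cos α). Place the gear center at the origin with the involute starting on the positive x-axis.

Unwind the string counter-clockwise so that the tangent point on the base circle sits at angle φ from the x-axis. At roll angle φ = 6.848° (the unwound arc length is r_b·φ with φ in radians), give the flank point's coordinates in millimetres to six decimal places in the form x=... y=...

pitch radius r_p = m·N/2 = 3.640·41/2 = 74.620000
base radius r_b = r_p·cos α = 74.620000·cos 15.010° = 72.074013
roll angle φ = 6.848° = 0.11952015 rad
x = r_b·(cos φ + φ·sin φ) = 72.074013·(0.99286597 + 0.11952015·0.11923579) = 72.586967
y = r_b·(sin φ − φ·cos φ) = 72.074013·(0.11923579 − 0.11952015·0.99286597) = 0.040960

x=72.586967 y=0.040960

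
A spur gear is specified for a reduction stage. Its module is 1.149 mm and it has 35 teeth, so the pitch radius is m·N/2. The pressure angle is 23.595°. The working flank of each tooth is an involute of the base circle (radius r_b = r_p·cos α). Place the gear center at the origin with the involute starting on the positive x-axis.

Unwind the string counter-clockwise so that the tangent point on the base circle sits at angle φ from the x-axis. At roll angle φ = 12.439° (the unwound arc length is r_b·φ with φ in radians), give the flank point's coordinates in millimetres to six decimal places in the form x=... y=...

pitch radius r_p = m·N/2 = 1.149·35/2 = 20.107500
base radius r_b = r_p·cos α = 20.107500·cos 23.595° = 18.426466
roll angle φ = 12.439° = 0.21710151 rad
x = r_b·(cos φ + φ·sin φ) = 18.426466·(0.97652589 + 0.21710151·0.21540008) = 18.855610
y = r_b·(sin φ − φ·cos φ) = 18.426466·(0.21540008 − 0.21710151·0.97652589) = 0.062555

x=18.855610 y=0.062555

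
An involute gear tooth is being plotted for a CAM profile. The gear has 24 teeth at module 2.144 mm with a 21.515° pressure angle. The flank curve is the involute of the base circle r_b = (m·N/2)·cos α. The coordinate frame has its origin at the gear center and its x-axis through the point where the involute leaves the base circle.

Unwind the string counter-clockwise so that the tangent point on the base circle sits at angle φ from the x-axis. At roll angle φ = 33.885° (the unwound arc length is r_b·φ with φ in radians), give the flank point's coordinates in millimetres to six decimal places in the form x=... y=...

pitch radius r_p = m·N/2 = 2.144·24/2 = 25.728000
base radius r_b = r_p·cos α = 25.728000·cos 21.515° = 23.935314
roll angle φ = 33.885° = 0.59140482 rad
x = r_b·(cos φ + φ·sin φ) = 23.935314·(0.83015827 + 0.59140482·0.55752779) = 27.762161
y = r_b·(sin φ − φ·cos φ) = 23.935314·(0.55752779 − 0.59140482·0.83015827) = 1.593331

x=27.762161 y=1.593331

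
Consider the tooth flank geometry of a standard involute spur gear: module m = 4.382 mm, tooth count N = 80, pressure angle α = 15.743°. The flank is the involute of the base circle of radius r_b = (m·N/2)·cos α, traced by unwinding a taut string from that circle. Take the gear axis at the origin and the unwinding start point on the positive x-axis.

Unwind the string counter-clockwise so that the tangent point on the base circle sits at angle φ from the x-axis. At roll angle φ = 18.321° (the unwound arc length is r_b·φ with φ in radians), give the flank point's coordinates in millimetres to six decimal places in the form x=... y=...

x=177.110585 y=1.819865

pitch radius r_p = m·N/2 = 4.382·80/2 = 175.280000
base radius r_b = r_p·cos α = 175.280000·cos 15.743° = 168.704965
roll angle φ = 18.321° = 0.31976177 rad
x = r_b·(cos φ + φ·sin φ) = 168.704965·(0.94931033 + 0.31976177·0.31434042) = 177.110585
y = r_b·(sin φ − φ·cos φ) = 168.704965·(0.31434042 − 0.31976177·0.94931033) = 1.819865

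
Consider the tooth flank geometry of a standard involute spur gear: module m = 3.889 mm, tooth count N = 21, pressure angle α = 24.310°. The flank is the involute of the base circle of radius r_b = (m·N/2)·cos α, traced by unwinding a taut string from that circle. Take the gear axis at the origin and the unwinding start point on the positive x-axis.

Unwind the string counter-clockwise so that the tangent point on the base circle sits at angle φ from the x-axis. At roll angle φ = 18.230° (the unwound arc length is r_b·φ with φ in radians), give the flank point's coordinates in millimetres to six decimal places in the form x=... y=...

x=39.050015 y=0.395523

pitch radius r_p = m·N/2 = 3.889·21/2 = 40.834500
base radius r_b = r_p·cos α = 40.834500·cos 24.310° = 37.213764
roll angle φ = 18.230° = 0.31817352 rad
x = r_b·(cos φ + φ·sin φ) = 37.213764·(0.94980838 + 0.31817352·0.31283228) = 39.050015
y = r_b·(sin φ − φ·cos φ) = 37.213764·(0.31283228 − 0.31817352·0.94980838) = 0.395523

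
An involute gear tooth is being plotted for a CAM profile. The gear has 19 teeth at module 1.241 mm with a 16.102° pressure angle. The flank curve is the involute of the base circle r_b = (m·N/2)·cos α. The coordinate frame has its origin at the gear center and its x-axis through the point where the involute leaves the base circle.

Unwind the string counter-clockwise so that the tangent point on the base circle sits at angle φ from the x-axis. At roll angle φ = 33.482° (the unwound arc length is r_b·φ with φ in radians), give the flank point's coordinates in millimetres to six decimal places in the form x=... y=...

x=13.099010 y=0.728041

pitch radius r_p = m·N/2 = 1.241·19/2 = 11.789500
base radius r_b = r_p·cos α = 11.789500·cos 16.102° = 11.326992
roll angle φ = 33.482° = 0.58437114 rad
x = r_b·(cos φ + φ·sin φ) = 11.326992·(0.83405918 + 0.58437114·0.55167499) = 13.099010
y = r_b·(sin φ − φ·cos φ) = 11.326992·(0.55167499 − 0.58437114·0.83405918) = 0.728041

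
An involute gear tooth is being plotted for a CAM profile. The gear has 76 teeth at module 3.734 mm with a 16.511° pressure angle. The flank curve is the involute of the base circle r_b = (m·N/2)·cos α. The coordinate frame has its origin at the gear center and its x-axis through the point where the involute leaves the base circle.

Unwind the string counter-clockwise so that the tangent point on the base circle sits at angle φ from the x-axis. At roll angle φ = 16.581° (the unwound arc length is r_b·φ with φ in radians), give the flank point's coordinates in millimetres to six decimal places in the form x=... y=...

x=141.619002 y=1.089862

pitch radius r_p = m·N/2 = 3.734·76/2 = 141.892000
base radius r_b = r_p·cos α = 141.892000·cos 16.511° = 136.041110
roll angle φ = 16.581° = 0.28939304 rad
x = r_b·(cos φ + φ·sin φ) = 136.041110·(0.95841726 + 0.28939304·0.28537056) = 141.619002
y = r_b·(sin φ − φ·cos φ) = 136.041110·(0.28537056 − 0.28939304·0.95841726) = 1.089862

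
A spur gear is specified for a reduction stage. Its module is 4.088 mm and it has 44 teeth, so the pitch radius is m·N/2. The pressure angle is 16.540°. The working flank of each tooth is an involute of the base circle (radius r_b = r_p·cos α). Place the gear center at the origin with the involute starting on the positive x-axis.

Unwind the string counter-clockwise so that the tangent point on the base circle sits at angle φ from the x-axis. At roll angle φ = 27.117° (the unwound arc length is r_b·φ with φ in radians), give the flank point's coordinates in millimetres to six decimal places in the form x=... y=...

pitch radius r_p = m·N/2 = 4.088·44/2 = 89.936000
base radius r_b = r_p·cos α = 89.936000·cos 16.540° = 86.214558
roll angle φ = 27.117° = 0.47328093 rad
x = r_b·(cos φ + φ·sin φ) = 86.214558·(0.89007760 + 0.47328093·0.45580902) = 95.336345
y = r_b·(sin φ − φ·cos φ) = 86.214558·(0.45580902 − 0.47328093·0.89007760) = 2.978908

x=95.336345 y=2.978908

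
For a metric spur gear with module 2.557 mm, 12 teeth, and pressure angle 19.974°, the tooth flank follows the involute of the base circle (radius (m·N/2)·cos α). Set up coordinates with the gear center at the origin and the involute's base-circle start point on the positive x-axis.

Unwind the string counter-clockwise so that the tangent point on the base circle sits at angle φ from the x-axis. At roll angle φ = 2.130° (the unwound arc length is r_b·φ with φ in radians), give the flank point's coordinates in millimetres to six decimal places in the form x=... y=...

pitch radius r_p = m·N/2 = 2.557·12/2 = 15.342000
base radius r_b = r_p·cos α = 15.342000·cos 19.974° = 14.419144
roll angle φ = 2.130° = 0.03717551 rad
x = r_b·(cos φ + φ·sin φ) = 14.419144·(0.99930907 + 0.03717551·0.03716695) = 14.429104
y = r_b·(sin φ − φ·cos φ) = 14.419144·(0.03716695 − 0.03717551·0.99930907) = 0.000247

x=14.429104 y=0.000247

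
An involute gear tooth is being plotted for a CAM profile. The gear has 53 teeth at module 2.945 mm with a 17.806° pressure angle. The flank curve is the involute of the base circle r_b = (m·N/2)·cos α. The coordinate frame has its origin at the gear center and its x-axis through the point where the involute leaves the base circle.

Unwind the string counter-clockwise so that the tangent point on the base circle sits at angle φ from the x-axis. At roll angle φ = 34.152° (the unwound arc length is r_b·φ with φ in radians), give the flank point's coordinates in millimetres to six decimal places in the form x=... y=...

x=86.354409 y=5.061305

pitch radius r_p = m·N/2 = 2.945·53/2 = 78.042500
base radius r_b = r_p·cos α = 78.042500·cos 17.806° = 74.304059
roll angle φ = 34.152° = 0.59606485 rad
x = r_b·(cos φ + φ·sin φ) = 74.304059·(0.82755117 + 0.59606485·0.56139029) = 86.354409
y = r_b·(sin φ − φ·cos φ) = 74.304059·(0.56139029 − 0.59606485·0.82755117) = 5.061305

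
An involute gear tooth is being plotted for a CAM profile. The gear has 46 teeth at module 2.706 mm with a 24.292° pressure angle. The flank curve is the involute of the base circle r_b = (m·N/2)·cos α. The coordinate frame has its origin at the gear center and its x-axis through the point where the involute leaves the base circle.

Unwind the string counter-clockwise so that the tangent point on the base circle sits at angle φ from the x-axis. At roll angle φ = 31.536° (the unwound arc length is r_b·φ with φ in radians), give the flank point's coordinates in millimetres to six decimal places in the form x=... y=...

pitch radius r_p = m·N/2 = 2.706·46/2 = 62.238000
base radius r_b = r_p·cos α = 62.238000·cos 24.292° = 56.727493
roll angle φ = 31.536° = 0.55040703 rad
x = r_b·(cos φ + φ·sin φ) = 56.727493·(0.85231170 + 0.55040703·0.52303419) = 64.680313
y = r_b·(sin φ − φ·cos φ) = 56.727493·(0.52303419 − 0.55040703·0.85231170) = 3.058510

x=64.680313 y=3.058510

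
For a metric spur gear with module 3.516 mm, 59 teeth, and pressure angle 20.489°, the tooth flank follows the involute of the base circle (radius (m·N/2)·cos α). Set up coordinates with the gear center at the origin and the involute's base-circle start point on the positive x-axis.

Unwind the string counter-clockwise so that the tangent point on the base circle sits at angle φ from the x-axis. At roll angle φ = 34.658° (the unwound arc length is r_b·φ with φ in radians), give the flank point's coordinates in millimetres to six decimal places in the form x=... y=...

x=113.342710 y=6.909335

pitch radius r_p = m·N/2 = 3.516·59/2 = 103.722000
base radius r_b = r_p·cos α = 103.722000·cos 20.489° = 97.160485
roll angle φ = 34.658° = 0.60489621 rad
x = r_b·(cos φ + φ·sin φ) = 97.160485·(0.82256112 + 0.60489621·0.56867671) = 113.342710
y = r_b·(sin φ − φ·cos φ) = 97.160485·(0.56867671 − 0.60489621·0.82256112) = 6.909335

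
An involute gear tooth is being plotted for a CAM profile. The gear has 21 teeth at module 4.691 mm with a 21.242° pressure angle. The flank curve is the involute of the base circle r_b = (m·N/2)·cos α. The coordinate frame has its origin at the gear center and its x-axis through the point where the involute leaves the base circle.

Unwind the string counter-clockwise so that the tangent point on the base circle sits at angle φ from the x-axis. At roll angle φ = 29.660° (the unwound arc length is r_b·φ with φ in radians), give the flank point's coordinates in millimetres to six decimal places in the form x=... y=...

pitch radius r_p = m·N/2 = 4.691·21/2 = 49.255500
base radius r_b = r_p·cos α = 49.255500·cos 21.242° = 45.909006
roll angle φ = 29.660° = 0.51766466 rad
x = r_b·(cos φ + φ·sin φ) = 45.909006·(0.86897720 + 0.51766466·0.49485213) = 51.654272
y = r_b·(sin φ − φ·cos φ) = 45.909006·(0.49485213 − 0.51766466·0.86897720) = 2.066518

x=51.654272 y=2.066518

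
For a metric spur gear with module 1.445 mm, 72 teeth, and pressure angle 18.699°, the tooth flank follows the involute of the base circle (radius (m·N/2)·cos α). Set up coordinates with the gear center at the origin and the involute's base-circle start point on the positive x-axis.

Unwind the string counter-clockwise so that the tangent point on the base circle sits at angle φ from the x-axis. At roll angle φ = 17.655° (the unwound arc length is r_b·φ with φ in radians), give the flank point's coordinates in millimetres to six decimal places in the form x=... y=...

pitch radius r_p = m·N/2 = 1.445·72/2 = 52.020000
base radius r_b = r_p·cos α = 52.020000·cos 18.699° = 49.274170
roll angle φ = 17.655° = 0.30813788 rad
x = r_b·(cos φ + φ·sin φ) = 49.274170·(0.95289997 + 0.30813788·0.30328475) = 51.558200
y = r_b·(sin φ − φ·cos φ) = 49.274170·(0.30328475 − 0.30813788·0.95289997) = 0.475997

x=51.558200 y=0.475997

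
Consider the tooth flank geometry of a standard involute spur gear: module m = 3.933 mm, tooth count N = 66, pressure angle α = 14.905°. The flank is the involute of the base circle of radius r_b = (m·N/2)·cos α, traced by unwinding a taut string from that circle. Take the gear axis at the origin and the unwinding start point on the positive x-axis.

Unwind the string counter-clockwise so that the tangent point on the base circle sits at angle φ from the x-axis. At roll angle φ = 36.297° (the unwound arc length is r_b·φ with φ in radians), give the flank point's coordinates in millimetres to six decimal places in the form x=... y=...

x=148.120228 y=10.208609

pitch radius r_p = m·N/2 = 3.933·66/2 = 129.789000
base radius r_b = r_p·cos α = 129.789000·cos 14.905° = 125.422072
roll angle φ = 36.297° = 0.63350216 rad
x = r_b·(cos φ + φ·sin φ) = 125.422072·(0.80595928 + 0.63350216·0.59197098) = 148.120228
y = r_b·(sin φ − φ·cos φ) = 125.422072·(0.59197098 − 0.63350216·0.80595928) = 10.208609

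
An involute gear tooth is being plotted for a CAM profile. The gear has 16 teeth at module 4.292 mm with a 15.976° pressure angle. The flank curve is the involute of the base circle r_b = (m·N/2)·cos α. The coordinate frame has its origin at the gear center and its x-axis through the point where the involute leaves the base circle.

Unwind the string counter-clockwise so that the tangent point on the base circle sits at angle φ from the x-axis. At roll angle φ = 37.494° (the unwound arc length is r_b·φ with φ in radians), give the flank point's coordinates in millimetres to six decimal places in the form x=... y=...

x=39.338899 y=2.953429

pitch radius r_p = m·N/2 = 4.292·16/2 = 34.336000
base radius r_b = r_p·cos α = 34.336000·cos 15.976° = 33.009843
roll angle φ = 37.494° = 0.65439375 rad
x = r_b·(cos φ + φ·sin φ) = 33.009843·(0.79341709 + 0.65439375·0.60867835) = 39.338899
y = r_b·(sin φ − φ·cos φ) = 33.009843·(0.60867835 − 0.65439375·0.79341709) = 2.953429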